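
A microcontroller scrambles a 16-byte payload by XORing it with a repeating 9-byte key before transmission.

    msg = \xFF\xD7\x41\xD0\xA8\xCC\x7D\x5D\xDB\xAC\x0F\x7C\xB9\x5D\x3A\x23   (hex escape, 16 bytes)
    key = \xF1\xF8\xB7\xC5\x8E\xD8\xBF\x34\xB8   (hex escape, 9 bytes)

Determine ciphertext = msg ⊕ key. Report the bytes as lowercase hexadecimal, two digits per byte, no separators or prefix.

0e2ff6152614c269635df7cb7cd3e29c

The 9-byte key repeats, so the effective keystream is f1 f8 b7 c5 8e d8 bf 34 b8 f1 f8 b7 c5 8e d8 bf.
byte 0: ff xor f1 = 0e
byte 1: d7 xor f8 = 2f
byte 2: 41 xor b7 = f6
byte 3: d0 xor c5 = 15
byte 4: a8 xor 8e = 26
byte 5: cc xor d8 = 14
byte 6: 7d xor bf = c2
byte 7: 5d xor 34 = 69
byte 8: db xor b8 = 63
byte 9: ac xor f1 = 5d
byte 10: 0f xor f8 = f7
byte 11: 7c xor b7 = cb
byte 12: b9 xor c5 = 7c
byte 13: 5d xor 8e = d3
byte 14: 3a xor d8 = e2
byte 15: 23 xor bf = 9c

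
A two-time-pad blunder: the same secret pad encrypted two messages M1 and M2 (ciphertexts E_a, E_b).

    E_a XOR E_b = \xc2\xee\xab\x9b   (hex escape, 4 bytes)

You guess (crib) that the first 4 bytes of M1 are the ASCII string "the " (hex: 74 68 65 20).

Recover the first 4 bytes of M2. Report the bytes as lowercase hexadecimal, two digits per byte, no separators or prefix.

Since E_a ⊕ E_b = M1 ⊕ M2, XORing with the guessed M1 bytes yields the corresponding M2 bytes: M2 = (E_a ⊕ E_b) ⊕ M1.
byte 0: 194 xor 116 = 182
byte 1: 238 xor 104 = 134
byte 2: 171 xor 101 = 206
byte 3: 155 xor  32 = 187

b686cebb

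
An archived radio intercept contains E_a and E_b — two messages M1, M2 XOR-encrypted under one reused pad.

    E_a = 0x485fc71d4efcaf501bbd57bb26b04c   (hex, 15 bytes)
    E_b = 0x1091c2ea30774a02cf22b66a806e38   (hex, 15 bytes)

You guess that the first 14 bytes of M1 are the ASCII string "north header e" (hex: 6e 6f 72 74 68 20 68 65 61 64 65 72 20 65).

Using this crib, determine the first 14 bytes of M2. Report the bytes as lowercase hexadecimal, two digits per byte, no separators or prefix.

36a1778316ab8d37b5fb84a386bb

First, E_a ⊕ E_b = (M1 ⊕ K) ⊕ (M2 ⊕ K) = M1 ⊕ M2, so the key drops out. Then M2 = (M1 ⊕ M2) ⊕ M1 over the first 14 bytes.
byte 0: (48 ^ 10) ^ 6e = 58 ^ 6e = 36
byte 1: (5f ^ 91) ^ 6f = ce ^ 6f = a1
byte 2: (c7 ^ c2) ^ 72 = 05 ^ 72 = 77
byte 3: (1d ^ ea) ^ 74 = f7 ^ 74 = 83
byte 4: (4e ^ 30) ^ 68 = 7e ^ 68 = 16
byte 5: (fc ^ 77) ^ 20 = 8b ^ 20 = ab
byte 6: (af ^ 4a) ^ 68 = e5 ^ 68 = 8d
byte 7: (50 ^ 02) ^ 65 = 52 ^ 65 = 37
byte 8: (1b ^ cf) ^ 61 = d4 ^ 61 = b5
byte 9: (bd ^ 22) ^ 64 = 9f ^ 64 = fb
byte 10: (57 ^ b6) ^ 65 = e1 ^ 65 = 84
byte 11: (bb ^ 6a) ^ 72 = d1 ^ 72 = a3
byte 12: (26 ^ 80) ^ 20 = a6 ^ 20 = 86
byte 13: (b0 ^ 6e) ^ 65 = de ^ 65 = bb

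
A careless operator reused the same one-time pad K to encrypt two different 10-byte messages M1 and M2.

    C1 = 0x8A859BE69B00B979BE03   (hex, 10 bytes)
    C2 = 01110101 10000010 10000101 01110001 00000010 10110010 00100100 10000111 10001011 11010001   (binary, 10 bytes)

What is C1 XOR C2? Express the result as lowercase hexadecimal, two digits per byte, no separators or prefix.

ff071e9799b29dfe35d2

C1 ⊕ C2 = (M1 ⊕ K) ⊕ (M2 ⊕ K) = M1 ⊕ M2 — the shared key cancels under XOR.
10001010 XOR 01110101 = 11111111
10000101 XOR 10000010 = 00000111
10011011 XOR 10000101 = 00011110
11100110 XOR 01110001 = 10010111
10011011 XOR 00000010 = 10011001
00000000 XOR 10110010 = 10110010
10111001 XOR 00100100 = 10011101
01111001 XOR 10000111 = 11111110
10111110 XOR 10001011 = 00110101
00000011 XOR 11010001 = 11010010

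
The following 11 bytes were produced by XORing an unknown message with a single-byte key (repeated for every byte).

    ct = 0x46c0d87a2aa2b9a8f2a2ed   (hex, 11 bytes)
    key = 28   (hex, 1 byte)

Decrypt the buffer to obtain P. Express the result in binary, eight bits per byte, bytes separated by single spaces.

01101110 11101000 11110000 01010010 00000010 10001010 10010001 10000000 11011010 10001010 11000101

The 1-byte key repeats, so the effective keystream is 28 28 28 28 28 28 28 28 28 28 28.
byte 0: 46 xor 28 = 6e
byte 1: c0 xor 28 = e8
byte 2: d8 xor 28 = f0
byte 3: 7a xor 28 = 52
byte 4: 2a xor 28 = 02
byte 5: a2 xor 28 = 8a
byte 6: b9 xor 28 = 91
byte 7: a8 xor 28 = 80
byte 8: f2 xor 28 = da
byte 9: a2 xor 28 = 8a
byte 10: ed xor 28 = c5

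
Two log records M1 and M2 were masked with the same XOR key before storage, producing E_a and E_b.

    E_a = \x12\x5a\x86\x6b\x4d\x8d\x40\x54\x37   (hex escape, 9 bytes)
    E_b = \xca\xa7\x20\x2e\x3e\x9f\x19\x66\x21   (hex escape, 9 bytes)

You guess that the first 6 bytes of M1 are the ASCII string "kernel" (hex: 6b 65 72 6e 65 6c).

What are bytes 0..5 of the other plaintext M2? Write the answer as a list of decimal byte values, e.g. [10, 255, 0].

[179, 152, 212, 43, 22, 126]

First, E_a ⊕ E_b = (M1 ⊕ K) ⊕ (M2 ⊕ K) = M1 ⊕ M2, so the key drops out. Then M2 = (M1 ⊕ M2) ⊕ M1 over the first 6 bytes.
byte 0: (12 XOR ca) XOR 6b = d8 XOR 6b = b3
byte 1: (5a XOR a7) XOR 65 = fd XOR 65 = 98
byte 2: (86 XOR 20) XOR 72 = a6 XOR 72 = d4
byte 3: (6b XOR 2e) XOR 6e = 45 XOR 6e = 2b
byte 4: (4d XOR 3e) XOR 65 = 73 XOR 65 = 16
byte 5: (8d XOR 9f) XOR 6c = 12 XOR 6c = 7e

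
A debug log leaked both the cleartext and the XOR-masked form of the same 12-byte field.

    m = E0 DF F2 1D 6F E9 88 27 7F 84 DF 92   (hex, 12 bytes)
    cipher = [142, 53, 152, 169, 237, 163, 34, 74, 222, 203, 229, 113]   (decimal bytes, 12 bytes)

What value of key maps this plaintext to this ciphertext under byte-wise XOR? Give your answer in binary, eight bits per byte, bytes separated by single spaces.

01101110 11101010 01101010 10110100 10000010 01001010 10101010 01101101 10100001 01001111 00111010 11100011

Since cipher = m ⊕ key, XORing both sides with m gives key = m ⊕ cipher.
byte 0: 224 ^ 142 = 110
byte 1: 223 ^  53 = 234
byte 2: 242 ^ 152 = 106
byte 3:  29 ^ 169 = 180
byte 4: 111 ^ 237 = 130
byte 5: 233 ^ 163 =  74
byte 6: 136 ^  34 = 170
byte 7:  39 ^  74 = 109
byte 8: 127 ^ 222 = 161
byte 9: 132 ^ 203 =  79
byte 10: 223 ^ 229 =  58
byte 11: 146 ^ 113 = 227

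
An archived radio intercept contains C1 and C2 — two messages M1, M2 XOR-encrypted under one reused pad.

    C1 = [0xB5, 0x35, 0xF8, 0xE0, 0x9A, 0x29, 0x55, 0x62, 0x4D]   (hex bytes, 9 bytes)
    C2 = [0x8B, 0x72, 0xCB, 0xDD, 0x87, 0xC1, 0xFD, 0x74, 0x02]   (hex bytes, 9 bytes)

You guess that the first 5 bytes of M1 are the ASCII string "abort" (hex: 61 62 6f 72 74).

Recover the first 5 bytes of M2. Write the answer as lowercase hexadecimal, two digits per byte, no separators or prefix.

First, C1 ⊕ C2 = (M1 ⊕ K) ⊕ (M2 ⊕ K) = M1 ⊕ M2, so the key drops out. Then M2 = (M1 ⊕ M2) ⊕ M1 over the first 5 bytes.
byte 0: (b5 ^ 8b) ^ 61 = 3e ^ 61 = 5f
byte 1: (35 ^ 72) ^ 62 = 47 ^ 62 = 25
byte 2: (f8 ^ cb) ^ 6f = 33 ^ 6f = 5c
byte 3: (e0 ^ dd) ^ 72 = 3d ^ 72 = 4f
byte 4: (9a ^ 87) ^ 74 = 1d ^ 74 = 69

5f255c4f69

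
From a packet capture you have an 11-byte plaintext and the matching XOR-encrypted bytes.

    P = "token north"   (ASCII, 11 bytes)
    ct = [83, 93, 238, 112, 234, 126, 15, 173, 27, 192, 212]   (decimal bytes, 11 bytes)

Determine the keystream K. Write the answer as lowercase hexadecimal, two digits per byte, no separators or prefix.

Since ct = P ⊕ K, XORing both sides with P gives K = P ⊕ ct.
01110100 ^ 01010011 = 00100111
01101111 ^ 01011101 = 00110010
01101011 ^ 11101110 = 10000101
01100101 ^ 01110000 = 00010101
01101110 ^ 11101010 = 10000100
00100000 ^ 01111110 = 01011110
01101110 ^ 00001111 = 01100001
01101111 ^ 10101101 = 11000010
01110010 ^ 00011011 = 01101001
01110100 ^ 11000000 = 10110100
01101000 ^ 11010100 = 10111100

27328515845e61c269b4bc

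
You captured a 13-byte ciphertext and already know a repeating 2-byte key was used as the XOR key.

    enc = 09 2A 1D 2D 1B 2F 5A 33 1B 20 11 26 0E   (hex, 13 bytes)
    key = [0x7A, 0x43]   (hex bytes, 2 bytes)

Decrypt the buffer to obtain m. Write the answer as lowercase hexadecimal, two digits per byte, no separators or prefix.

The 2-byte key repeats, so the effective keystream is 7a 43 7a 43 7a 43 7a 43 7a 43 7a 43 7a.
byte 0: 09 ^ 7a = 73
byte 1: 2a ^ 43 = 69
byte 2: 1d ^ 7a = 67
byte 3: 2d ^ 43 = 6e
byte 4: 1b ^ 7a = 61
byte 5: 2f ^ 43 = 6c
byte 6: 5a ^ 7a = 20
byte 7: 33 ^ 43 = 70
byte 8: 1b ^ 7a = 61
byte 9: 20 ^ 43 = 63
byte 10: 11 ^ 7a = 6b
byte 11: 26 ^ 43 = 65
byte 12: 0e ^ 7a = 74

7369676e616c207061636b6574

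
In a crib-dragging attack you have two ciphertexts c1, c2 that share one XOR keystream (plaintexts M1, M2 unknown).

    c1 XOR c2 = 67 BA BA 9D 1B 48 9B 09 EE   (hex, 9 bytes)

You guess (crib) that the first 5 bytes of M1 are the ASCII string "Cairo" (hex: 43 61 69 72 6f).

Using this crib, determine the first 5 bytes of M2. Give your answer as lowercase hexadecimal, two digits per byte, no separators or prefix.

24dbd3ef74

Since c1 ⊕ c2 = M1 ⊕ M2, XORing with the guessed M1 bytes yields the corresponding M2 bytes: M2 = (c1 ⊕ c2) ⊕ M1.
103 ^  67 =  36
186 ^  97 = 219
186 ^ 105 = 211
157 ^ 114 = 239
 27 ^ 111 = 116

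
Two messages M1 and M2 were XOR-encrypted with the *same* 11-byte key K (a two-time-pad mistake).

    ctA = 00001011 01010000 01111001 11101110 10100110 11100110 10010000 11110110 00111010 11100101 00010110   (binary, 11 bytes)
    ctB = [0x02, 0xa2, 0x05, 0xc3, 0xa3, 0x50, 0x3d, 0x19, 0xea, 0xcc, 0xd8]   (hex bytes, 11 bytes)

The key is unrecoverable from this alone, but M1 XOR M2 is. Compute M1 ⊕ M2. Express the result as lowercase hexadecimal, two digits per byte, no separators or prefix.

09f27c2d05b6adefd029ce

ctA ⊕ ctB = (M1 ⊕ K) ⊕ (M2 ⊕ K) = M1 ⊕ M2 — the shared key cancels under XOR.
 11 XOR   2 =   9
 80 XOR 162 = 242
121 XOR   5 = 124
238 XOR 195 =  45
166 XOR 163 =   5
230 XOR  80 = 182
144 XOR  61 = 173
246 XOR  25 = 239
 58 XOR 234 = 208
229 XOR 204 =  41
 22 XOR 216 = 206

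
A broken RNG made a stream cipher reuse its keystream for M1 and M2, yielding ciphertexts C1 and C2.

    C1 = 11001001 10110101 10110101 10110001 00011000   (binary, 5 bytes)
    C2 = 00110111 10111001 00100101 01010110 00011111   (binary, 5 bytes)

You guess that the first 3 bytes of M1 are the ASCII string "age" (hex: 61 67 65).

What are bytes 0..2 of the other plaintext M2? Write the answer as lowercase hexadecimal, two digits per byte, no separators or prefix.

9f6bf5

First, C1 ⊕ C2 = (M1 ⊕ K) ⊕ (M2 ⊕ K) = M1 ⊕ M2, so the key drops out. Then M2 = (M1 ⊕ M2) ⊕ M1 over the first 3 bytes.
byte 0: (c9 ^ 37) ^ 61 = fe ^ 61 = 9f
byte 1: (b5 ^ b9) ^ 67 = 0c ^ 67 = 6b
byte 2: (b5 ^ 25) ^ 65 = 90 ^ 65 = f5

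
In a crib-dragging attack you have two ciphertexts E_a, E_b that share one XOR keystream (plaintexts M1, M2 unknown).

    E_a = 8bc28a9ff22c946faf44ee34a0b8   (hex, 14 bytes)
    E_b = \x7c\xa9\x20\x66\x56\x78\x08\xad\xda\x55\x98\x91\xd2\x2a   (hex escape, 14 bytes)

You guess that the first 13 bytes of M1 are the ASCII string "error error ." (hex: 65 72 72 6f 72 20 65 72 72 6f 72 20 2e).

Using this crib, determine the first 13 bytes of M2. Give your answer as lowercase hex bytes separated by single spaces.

First, E_a ⊕ E_b = (M1 ⊕ K) ⊕ (M2 ⊕ K) = M1 ⊕ M2, so the key drops out. Then M2 = (M1 ⊕ M2) ⊕ M1 over the first 13 bytes.
byte 0: (8b XOR 7c) XOR 65 = f7 XOR 65 = 92
byte 1: (c2 XOR a9) XOR 72 = 6b XOR 72 = 19
byte 2: (8a XOR 20) XOR 72 = aa XOR 72 = d8
byte 3: (9f XOR 66) XOR 6f = f9 XOR 6f = 96
byte 4: (f2 XOR 56) XOR 72 = a4 XOR 72 = d6
byte 5: (2c XOR 78) XOR 20 = 54 XOR 20 = 74
byte 6: (94 XOR 08) XOR 65 = 9c XOR 65 = f9
byte 7: (6f XOR ad) XOR 72 = c2 XOR 72 = b0
byte 8: (af XOR da) XOR 72 = 75 XOR 72 = 07
byte 9: (44 XOR 55) XOR 6f = 11 XOR 6f = 7e
byte 10: (ee XOR 98) XOR 72 = 76 XOR 72 = 04
byte 11: (34 XOR 91) XOR 20 = a5 XOR 20 = 85
byte 12: (a0 XOR d2) XOR 2e = 72 XOR 2e = 5c

92 19 d8 96 d6 74 f9 b0 07 7e 04 85 5c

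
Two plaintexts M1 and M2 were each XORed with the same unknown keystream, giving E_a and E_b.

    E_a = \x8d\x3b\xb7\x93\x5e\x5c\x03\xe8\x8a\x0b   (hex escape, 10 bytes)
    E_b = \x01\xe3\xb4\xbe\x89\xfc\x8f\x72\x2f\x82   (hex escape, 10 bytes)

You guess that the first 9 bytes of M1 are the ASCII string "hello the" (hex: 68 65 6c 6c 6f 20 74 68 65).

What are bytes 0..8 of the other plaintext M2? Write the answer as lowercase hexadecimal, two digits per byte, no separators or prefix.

e4bd6f41b880f8f2c0

First, E_a ⊕ E_b = (M1 ⊕ K) ⊕ (M2 ⊕ K) = M1 ⊕ M2, so the key drops out. Then M2 = (M1 ⊕ M2) ⊕ M1 over the first 9 bytes.
byte 0: (8d ⊕ 01) ⊕ 68 = 8c ⊕ 68 = e4
byte 1: (3b ⊕ e3) ⊕ 65 = d8 ⊕ 65 = bd
byte 2: (b7 ⊕ b4) ⊕ 6c = 03 ⊕ 6c = 6f
byte 3: (93 ⊕ be) ⊕ 6c = 2d ⊕ 6c = 41
byte 4: (5e ⊕ 89) ⊕ 6f = d7 ⊕ 6f = b8
byte 5: (5c ⊕ fc) ⊕ 20 = a0 ⊕ 20 = 80
byte 6: (03 ⊕ 8f) ⊕ 74 = 8c ⊕ 74 = f8
byte 7: (e8 ⊕ 72) ⊕ 68 = 9a ⊕ 68 = f2
byte 8: (8a ⊕ 2f) ⊕ 65 = a5 ⊕ 65 = c0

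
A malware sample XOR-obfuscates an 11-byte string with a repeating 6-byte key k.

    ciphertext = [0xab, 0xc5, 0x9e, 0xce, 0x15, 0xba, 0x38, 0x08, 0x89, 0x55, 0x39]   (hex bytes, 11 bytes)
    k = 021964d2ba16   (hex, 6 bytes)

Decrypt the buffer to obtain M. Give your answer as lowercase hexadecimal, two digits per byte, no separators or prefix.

a9dcfa1cafac3a11ed8783

The 6-byte key repeats, so the effective keystream is 02 19 64 d2 ba 16 02 19 64 d2 ba.
byte 0: ab ^ 02 = a9
byte 1: c5 ^ 19 = dc
byte 2: 9e ^ 64 = fa
byte 3: ce ^ d2 = 1c
byte 4: 15 ^ ba = af
byte 5: ba ^ 16 = ac
byte 6: 38 ^ 02 = 3a
byte 7: 08 ^ 19 = 11
byte 8: 89 ^ 64 = ed
byte 9: 55 ^ d2 = 87
byte 10: 39 ^ ba = 83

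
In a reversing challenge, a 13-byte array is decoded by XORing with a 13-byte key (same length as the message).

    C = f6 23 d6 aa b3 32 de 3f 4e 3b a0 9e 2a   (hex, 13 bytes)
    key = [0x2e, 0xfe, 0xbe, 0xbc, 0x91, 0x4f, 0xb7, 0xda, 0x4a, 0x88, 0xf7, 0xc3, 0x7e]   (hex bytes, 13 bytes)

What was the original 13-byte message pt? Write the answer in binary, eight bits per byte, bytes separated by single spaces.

XOR is its own inverse, so applying the key byte-wise gives the result directly.
byte 0: f6 xor 2e = d8
byte 1: 23 xor fe = dd
byte 2: d6 xor be = 68
byte 3: aa xor bc = 16
byte 4: b3 xor 91 = 22
byte 5: 32 xor 4f = 7d
byte 6: de xor b7 = 69
byte 7: 3f xor da = e5
byte 8: 4e xor 4a = 04
byte 9: 3b xor 88 = b3
byte 10: a0 xor f7 = 57
byte 11: 9e xor c3 = 5d
byte 12: 2a xor 7e = 54

11011000 11011101 01101000 00010110 00100010 01111101 01101001 11100101 00000100 10110011 01010111 01011101 01010100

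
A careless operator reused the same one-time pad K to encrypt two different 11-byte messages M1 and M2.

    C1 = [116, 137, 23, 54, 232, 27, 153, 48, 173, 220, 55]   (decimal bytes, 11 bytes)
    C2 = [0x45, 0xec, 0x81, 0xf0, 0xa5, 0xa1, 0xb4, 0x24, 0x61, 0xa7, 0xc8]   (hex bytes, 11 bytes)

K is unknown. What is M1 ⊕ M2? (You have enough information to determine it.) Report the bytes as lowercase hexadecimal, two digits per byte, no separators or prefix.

316596c64dba2d14cc7bff

C1 ⊕ C2 = (M1 ⊕ K) ⊕ (M2 ⊕ K) = M1 ⊕ M2 — the shared key cancels under XOR.
74 xor 45 = 31
89 xor ec = 65
17 xor 81 = 96
36 xor f0 = c6
e8 xor a5 = 4d
1b xor a1 = ba
99 xor b4 = 2d
30 xor 24 = 14
ad xor 61 = cc
dc xor a7 = 7b
37 xor c8 = ff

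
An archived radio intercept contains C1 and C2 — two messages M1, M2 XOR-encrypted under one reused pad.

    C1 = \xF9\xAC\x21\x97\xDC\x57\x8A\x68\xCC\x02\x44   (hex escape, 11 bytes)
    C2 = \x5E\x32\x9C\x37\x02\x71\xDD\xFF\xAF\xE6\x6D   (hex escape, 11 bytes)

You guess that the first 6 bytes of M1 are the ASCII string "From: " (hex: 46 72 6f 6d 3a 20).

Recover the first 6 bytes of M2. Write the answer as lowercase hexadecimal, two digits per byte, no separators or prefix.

e1ecd2cde406

First, C1 ⊕ C2 = (M1 ⊕ K) ⊕ (M2 ⊕ K) = M1 ⊕ M2, so the key drops out. Then M2 = (M1 ⊕ M2) ⊕ M1 over the first 6 bytes.
byte 0: (f9 ⊕ 5e) ⊕ 46 = a7 ⊕ 46 = e1
byte 1: (ac ⊕ 32) ⊕ 72 = 9e ⊕ 72 = ec
byte 2: (21 ⊕ 9c) ⊕ 6f = bd ⊕ 6f = d2
byte 3: (97 ⊕ 37) ⊕ 6d = a0 ⊕ 6d = cd
byte 4: (dc ⊕ 02) ⊕ 3a = de ⊕ 3a = e4
byte 5: (57 ⊕ 71) ⊕ 20 = 26 ⊕ 20 = 06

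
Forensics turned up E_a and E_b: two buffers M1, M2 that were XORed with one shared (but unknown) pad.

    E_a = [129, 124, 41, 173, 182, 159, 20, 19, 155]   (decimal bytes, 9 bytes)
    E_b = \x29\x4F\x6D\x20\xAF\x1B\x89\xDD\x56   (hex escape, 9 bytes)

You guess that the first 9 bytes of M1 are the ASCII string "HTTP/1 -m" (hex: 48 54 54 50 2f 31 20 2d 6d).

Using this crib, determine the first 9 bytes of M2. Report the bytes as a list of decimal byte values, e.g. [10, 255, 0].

[224, 103, 16, 221, 54, 181, 189, 227, 160]

First, E_a ⊕ E_b = (M1 ⊕ K) ⊕ (M2 ⊕ K) = M1 ⊕ M2, so the key drops out. Then M2 = (M1 ⊕ M2) ⊕ M1 over the first 9 bytes.
byte 0: (81 XOR 29) XOR 48 = a8 XOR 48 = e0
byte 1: (7c XOR 4f) XOR 54 = 33 XOR 54 = 67
byte 2: (29 XOR 6d) XOR 54 = 44 XOR 54 = 10
byte 3: (ad XOR 20) XOR 50 = 8d XOR 50 = dd
byte 4: (b6 XOR af) XOR 2f = 19 XOR 2f = 36
byte 5: (9f XOR 1b) XOR 31 = 84 XOR 31 = b5
byte 6: (14 XOR 89) XOR 20 = 9d XOR 20 = bd
byte 7: (13 XOR dd) XOR 2d = ce XOR 2d = e3
byte 8: (9b XOR 56) XOR 6d = cd XOR 6d = a0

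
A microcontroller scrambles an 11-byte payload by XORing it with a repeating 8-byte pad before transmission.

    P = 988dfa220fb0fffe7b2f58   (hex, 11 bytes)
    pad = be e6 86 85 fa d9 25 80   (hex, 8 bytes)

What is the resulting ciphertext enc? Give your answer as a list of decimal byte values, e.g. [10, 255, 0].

[38, 107, 124, 167, 245, 105, 218, 126, 197, 201, 222]

The 8-byte key repeats, so the effective keystream is be e6 86 85 fa d9 25 80 be e6 86.
byte 0: 98 ⊕ be = 26
byte 1: 8d ⊕ e6 = 6b
byte 2: fa ⊕ 86 = 7c
byte 3: 22 ⊕ 85 = a7
byte 4: 0f ⊕ fa = f5
byte 5: b0 ⊕ d9 = 69
byte 6: ff ⊕ 25 = da
byte 7: fe ⊕ 80 = 7e
byte 8: 7b ⊕ be = c5
byte 9: 2f ⊕ e6 = c9
byte 10: 58 ⊕ 86 = de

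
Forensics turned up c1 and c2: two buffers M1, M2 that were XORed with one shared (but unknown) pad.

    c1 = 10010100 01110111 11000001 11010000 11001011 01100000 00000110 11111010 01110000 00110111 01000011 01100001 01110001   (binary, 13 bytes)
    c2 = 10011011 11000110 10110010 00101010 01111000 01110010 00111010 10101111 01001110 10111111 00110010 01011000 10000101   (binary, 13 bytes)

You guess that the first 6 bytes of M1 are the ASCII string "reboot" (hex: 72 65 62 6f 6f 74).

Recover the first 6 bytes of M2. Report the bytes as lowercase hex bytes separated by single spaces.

First, c1 ⊕ c2 = (M1 ⊕ K) ⊕ (M2 ⊕ K) = M1 ⊕ M2, so the key drops out. Then M2 = (M1 ⊕ M2) ⊕ M1 over the first 6 bytes.
byte 0: (94 ⊕ 9b) ⊕ 72 = 0f ⊕ 72 = 7d
byte 1: (77 ⊕ c6) ⊕ 65 = b1 ⊕ 65 = d4
byte 2: (c1 ⊕ b2) ⊕ 62 = 73 ⊕ 62 = 11
byte 3: (d0 ⊕ 2a) ⊕ 6f = fa ⊕ 6f = 95
byte 4: (cb ⊕ 78) ⊕ 6f = b3 ⊕ 6f = dc
byte 5: (60 ⊕ 72) ⊕ 74 = 12 ⊕ 74 = 66

7d d4 11 95 dc 66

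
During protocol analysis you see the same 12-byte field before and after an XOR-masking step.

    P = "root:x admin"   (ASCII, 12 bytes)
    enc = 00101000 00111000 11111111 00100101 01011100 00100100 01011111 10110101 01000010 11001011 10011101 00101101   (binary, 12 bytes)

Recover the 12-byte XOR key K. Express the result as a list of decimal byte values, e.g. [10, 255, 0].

[90, 87, 144, 81, 102, 92, 127, 212, 38, 166, 244, 67]

Since enc = P ⊕ K, XORing both sides with P gives K = P ⊕ enc.
01110010 ^ 00101000 = 01011010
01101111 ^ 00111000 = 01010111
01101111 ^ 11111111 = 10010000
01110100 ^ 00100101 = 01010001
00111010 ^ 01011100 = 01100110
01111000 ^ 00100100 = 01011100
00100000 ^ 01011111 = 01111111
01100001 ^ 10110101 = 11010100
01100100 ^ 01000010 = 00100110
01101101 ^ 11001011 = 10100110
01101001 ^ 10011101 = 11110100
01101110 ^ 00101101 = 01000011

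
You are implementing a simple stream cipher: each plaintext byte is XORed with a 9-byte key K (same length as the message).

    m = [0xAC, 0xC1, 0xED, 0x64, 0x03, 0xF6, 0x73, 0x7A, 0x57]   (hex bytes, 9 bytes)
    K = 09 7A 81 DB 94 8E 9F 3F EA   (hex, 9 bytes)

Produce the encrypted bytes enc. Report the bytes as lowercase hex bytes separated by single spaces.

byte 0: 10101100 xor 00001001 = 10100101
byte 1: 11000001 xor 01111010 = 10111011
byte 2: 11101101 xor 10000001 = 01101100
byte 3: 01100100 xor 11011011 = 10111111
byte 4: 00000011 xor 10010100 = 10010111
byte 5: 11110110 xor 10001110 = 01111000
byte 6: 01110011 xor 10011111 = 11101100
byte 7: 01111010 xor 00111111 = 01000101
byte 8: 01010111 xor 11101010 = 10111101

a5 bb 6c bf 97 78 ec 45 bd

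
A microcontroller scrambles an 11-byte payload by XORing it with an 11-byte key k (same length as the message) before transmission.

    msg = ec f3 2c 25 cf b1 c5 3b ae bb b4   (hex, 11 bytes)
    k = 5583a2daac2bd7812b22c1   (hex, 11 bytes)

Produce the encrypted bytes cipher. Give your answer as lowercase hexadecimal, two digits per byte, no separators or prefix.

b9708eff639a12ba859975

ec XOR 55 = b9
f3 XOR 83 = 70
2c XOR a2 = 8e
25 XOR da = ff
cf XOR ac = 63
b1 XOR 2b = 9a
c5 XOR d7 = 12
3b XOR 81 = ba
ae XOR 2b = 85
bb XOR 22 = 99
b4 XOR c1 = 75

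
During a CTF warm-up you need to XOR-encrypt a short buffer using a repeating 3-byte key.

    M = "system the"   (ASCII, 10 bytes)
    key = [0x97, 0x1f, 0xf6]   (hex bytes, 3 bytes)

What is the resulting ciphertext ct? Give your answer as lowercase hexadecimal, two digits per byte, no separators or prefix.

e46685e37a9bb76b9ef2

The 3-byte key repeats, so the effective keystream is 97 1f f6 97 1f f6 97 1f f6 97.
byte 0: 73 ^ 97 = e4
byte 1: 79 ^ 1f = 66
byte 2: 73 ^ f6 = 85
byte 3: 74 ^ 97 = e3
byte 4: 65 ^ 1f = 7a
byte 5: 6d ^ f6 = 9b
byte 6: 20 ^ 97 = b7
byte 7: 74 ^ 1f = 6b
byte 8: 68 ^ f6 = 9e
byte 9: 65 ^ 97 = f2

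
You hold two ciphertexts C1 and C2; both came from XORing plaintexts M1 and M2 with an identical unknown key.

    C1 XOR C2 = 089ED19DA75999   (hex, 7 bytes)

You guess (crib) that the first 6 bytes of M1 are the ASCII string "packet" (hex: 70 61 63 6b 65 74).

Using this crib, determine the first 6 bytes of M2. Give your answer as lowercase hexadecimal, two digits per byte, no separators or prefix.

78ffb2f6c22d

Since C1 ⊕ C2 = M1 ⊕ M2, XORing with the guessed M1 bytes yields the corresponding M2 bytes: M2 = (C1 ⊕ C2) ⊕ M1.
byte 0: 08 XOR 70 = 78
byte 1: 9e XOR 61 = ff
byte 2: d1 XOR 63 = b2
byte 3: 9d XOR 6b = f6
byte 4: a7 XOR 65 = c2
byte 5: 59 XOR 74 = 2d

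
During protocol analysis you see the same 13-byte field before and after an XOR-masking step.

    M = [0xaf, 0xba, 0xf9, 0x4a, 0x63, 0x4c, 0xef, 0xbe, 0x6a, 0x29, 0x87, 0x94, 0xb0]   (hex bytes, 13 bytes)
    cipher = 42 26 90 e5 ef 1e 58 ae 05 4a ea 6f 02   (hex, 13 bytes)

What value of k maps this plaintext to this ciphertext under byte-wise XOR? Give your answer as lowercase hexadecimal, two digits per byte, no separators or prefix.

Since cipher = M ⊕ k, XORing both sides with M gives k = M ⊕ cipher.
byte 0: af ^ 42 = ed
byte 1: ba ^ 26 = 9c
byte 2: f9 ^ 90 = 69
byte 3: 4a ^ e5 = af
byte 4: 63 ^ ef = 8c
byte 5: 4c ^ 1e = 52
byte 6: ef ^ 58 = b7
byte 7: be ^ ae = 10
byte 8: 6a ^ 05 = 6f
byte 9: 29 ^ 4a = 63
byte 10: 87 ^ ea = 6d
byte 11: 94 ^ 6f = fb
byte 12: b0 ^ 02 = b2

ed9c69af8c52b7106f636dfbb2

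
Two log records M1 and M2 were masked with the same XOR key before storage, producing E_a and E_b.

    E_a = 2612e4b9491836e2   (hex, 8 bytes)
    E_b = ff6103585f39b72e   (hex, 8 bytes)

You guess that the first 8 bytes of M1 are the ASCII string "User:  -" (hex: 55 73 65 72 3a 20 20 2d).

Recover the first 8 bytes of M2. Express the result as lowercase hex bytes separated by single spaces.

8c 00 82 93 2c 01 a1 e1

First, E_a ⊕ E_b = (M1 ⊕ K) ⊕ (M2 ⊕ K) = M1 ⊕ M2, so the key drops out. Then M2 = (M1 ⊕ M2) ⊕ M1 over the first 8 bytes.
byte 0: (26 ⊕ ff) ⊕ 55 = d9 ⊕ 55 = 8c
byte 1: (12 ⊕ 61) ⊕ 73 = 73 ⊕ 73 = 00
byte 2: (e4 ⊕ 03) ⊕ 65 = e7 ⊕ 65 = 82
byte 3: (b9 ⊕ 58) ⊕ 72 = e1 ⊕ 72 = 93
byte 4: (49 ⊕ 5f) ⊕ 3a = 16 ⊕ 3a = 2c
byte 5: (18 ⊕ 39) ⊕ 20 = 21 ⊕ 20 = 01
byte 6: (36 ⊕ b7) ⊕ 20 = 81 ⊕ 20 = a1
byte 7: (e2 ⊕ 2e) ⊕ 2d = cc ⊕ 2d = e1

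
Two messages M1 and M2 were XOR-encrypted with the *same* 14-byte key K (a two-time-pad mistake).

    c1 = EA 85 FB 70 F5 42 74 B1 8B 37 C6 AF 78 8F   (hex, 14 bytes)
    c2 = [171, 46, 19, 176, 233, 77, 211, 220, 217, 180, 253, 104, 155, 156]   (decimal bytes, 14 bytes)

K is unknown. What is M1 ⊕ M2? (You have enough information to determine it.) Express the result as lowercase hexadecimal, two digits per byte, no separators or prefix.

c1 ⊕ c2 = (M1 ⊕ K) ⊕ (M2 ⊕ K) = M1 ⊕ M2 — the shared key cancels under XOR.
ea XOR ab = 41
85 XOR 2e = ab
fb XOR 13 = e8
70 XOR b0 = c0
f5 XOR e9 = 1c
42 XOR 4d = 0f
74 XOR d3 = a7
b1 XOR dc = 6d
8b XOR d9 = 52
37 XOR b4 = 83
c6 XOR fd = 3b
af XOR 68 = c7
78 XOR 9b = e3
8f XOR 9c = 13

41abe8c01c0fa76d52833bc7e313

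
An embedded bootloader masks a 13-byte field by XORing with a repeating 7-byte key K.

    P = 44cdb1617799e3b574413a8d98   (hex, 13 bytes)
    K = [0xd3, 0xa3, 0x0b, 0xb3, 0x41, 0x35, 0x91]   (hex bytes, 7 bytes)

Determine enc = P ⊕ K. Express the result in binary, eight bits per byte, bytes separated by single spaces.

10010111 01101110 10111010 11010010 00110110 10101100 01110010 01100110 11010111 01001010 10001001 11001100 10101101

The 7-byte key repeats, so the effective keystream is d3 a3 0b b3 41 35 91 d3 a3 0b b3 41 35.
byte 0:  68 XOR 211 = 151
byte 1: 205 XOR 163 = 110
byte 2: 177 XOR  11 = 186
byte 3:  97 XOR 179 = 210
byte 4: 119 XOR  65 =  54
byte 5: 153 XOR  53 = 172
byte 6: 227 XOR 145 = 114
byte 7: 181 XOR 211 = 102
byte 8: 116 XOR 163 = 215
byte 9:  65 XOR  11 =  74
byte 10:  58 XOR 179 = 137
byte 11: 141 XOR  65 = 204
byte 12: 152 XOR  53 = 173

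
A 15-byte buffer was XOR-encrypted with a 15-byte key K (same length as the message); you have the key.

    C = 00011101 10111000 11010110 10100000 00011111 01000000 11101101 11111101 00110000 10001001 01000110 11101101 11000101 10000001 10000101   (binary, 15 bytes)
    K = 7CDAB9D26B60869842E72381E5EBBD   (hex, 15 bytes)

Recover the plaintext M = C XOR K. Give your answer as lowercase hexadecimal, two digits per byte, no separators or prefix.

XOR is its own inverse, so applying the key byte-wise gives the result directly.
byte 0:  29 XOR 124 =  97
byte 1: 184 XOR 218 =  98
byte 2: 214 XOR 185 = 111
byte 3: 160 XOR 210 = 114
byte 4:  31 XOR 107 = 116
byte 5:  64 XOR  96 =  32
byte 6: 237 XOR 134 = 107
byte 7: 253 XOR 152 = 101
byte 8:  48 XOR  66 = 114
byte 9: 137 XOR 231 = 110
byte 10:  70 XOR  35 = 101
byte 11: 237 XOR 129 = 108
byte 12: 197 XOR 229 =  32
byte 13: 129 XOR 235 = 106
byte 14: 133 XOR 189 =  56

61626f7274206b65726e656c206a38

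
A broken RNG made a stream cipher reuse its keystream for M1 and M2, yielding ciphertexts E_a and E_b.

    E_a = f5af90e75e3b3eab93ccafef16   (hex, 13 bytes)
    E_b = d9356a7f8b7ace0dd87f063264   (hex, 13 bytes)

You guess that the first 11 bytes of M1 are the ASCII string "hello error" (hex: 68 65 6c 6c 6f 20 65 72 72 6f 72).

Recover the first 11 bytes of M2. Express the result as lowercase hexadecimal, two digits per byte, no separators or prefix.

First, E_a ⊕ E_b = (M1 ⊕ K) ⊕ (M2 ⊕ K) = M1 ⊕ M2, so the key drops out. Then M2 = (M1 ⊕ M2) ⊕ M1 over the first 11 bytes.
byte 0: (f5 XOR d9) XOR 68 = 2c XOR 68 = 44
byte 1: (af XOR 35) XOR 65 = 9a XOR 65 = ff
byte 2: (90 XOR 6a) XOR 6c = fa XOR 6c = 96
byte 3: (e7 XOR 7f) XOR 6c = 98 XOR 6c = f4
byte 4: (5e XOR 8b) XOR 6f = d5 XOR 6f = ba
byte 5: (3b XOR 7a) XOR 20 = 41 XOR 20 = 61
byte 6: (3e XOR ce) XOR 65 = f0 XOR 65 = 95
byte 7: (ab XOR 0d) XOR 72 = a6 XOR 72 = d4
byte 8: (93 XOR d8) XOR 72 = 4b XOR 72 = 39
byte 9: (cc XOR 7f) XOR 6f = b3 XOR 6f = dc
byte 10: (af XOR 06) XOR 72 = a9 XOR 72 = db

44ff96f4ba6195d439dcdb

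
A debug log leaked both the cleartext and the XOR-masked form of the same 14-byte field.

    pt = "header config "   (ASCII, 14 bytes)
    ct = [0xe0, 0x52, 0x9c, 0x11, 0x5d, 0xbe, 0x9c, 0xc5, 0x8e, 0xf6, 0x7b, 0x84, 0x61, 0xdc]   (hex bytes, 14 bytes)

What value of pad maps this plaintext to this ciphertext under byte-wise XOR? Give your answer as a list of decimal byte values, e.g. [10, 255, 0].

Since ct = pt ⊕ pad, XORing both sides with pt gives pad = pt ⊕ ct.
01101000 ⊕ 11100000 = 10001000
01100101 ⊕ 01010010 = 00110111
01100001 ⊕ 10011100 = 11111101
01100100 ⊕ 00010001 = 01110101
01100101 ⊕ 01011101 = 00111000
01110010 ⊕ 10111110 = 11001100
00100000 ⊕ 10011100 = 10111100
01100011 ⊕ 11000101 = 10100110
01101111 ⊕ 10001110 = 11100001
01101110 ⊕ 11110110 = 10011000
01100110 ⊕ 01111011 = 00011101
01101001 ⊕ 10000100 = 11101101
01100111 ⊕ 01100001 = 00000110
00100000 ⊕ 11011100 = 11111100

[136, 55, 253, 117, 56, 204, 188, 166, 225, 152, 29, 237, 6, 252]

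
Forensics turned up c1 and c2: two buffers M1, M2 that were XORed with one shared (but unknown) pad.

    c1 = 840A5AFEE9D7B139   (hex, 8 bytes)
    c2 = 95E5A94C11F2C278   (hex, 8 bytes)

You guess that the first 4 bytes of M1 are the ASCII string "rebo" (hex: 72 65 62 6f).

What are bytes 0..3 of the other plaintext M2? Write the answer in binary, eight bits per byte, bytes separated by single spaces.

First, c1 ⊕ c2 = (M1 ⊕ K) ⊕ (M2 ⊕ K) = M1 ⊕ M2, so the key drops out. Then M2 = (M1 ⊕ M2) ⊕ M1 over the first 4 bytes.
byte 0: (84 ^ 95) ^ 72 = 11 ^ 72 = 63
byte 1: (0a ^ e5) ^ 65 = ef ^ 65 = 8a
byte 2: (5a ^ a9) ^ 62 = f3 ^ 62 = 91
byte 3: (fe ^ 4c) ^ 6f = b2 ^ 6f = dd

01100011 10001010 10010001 11011101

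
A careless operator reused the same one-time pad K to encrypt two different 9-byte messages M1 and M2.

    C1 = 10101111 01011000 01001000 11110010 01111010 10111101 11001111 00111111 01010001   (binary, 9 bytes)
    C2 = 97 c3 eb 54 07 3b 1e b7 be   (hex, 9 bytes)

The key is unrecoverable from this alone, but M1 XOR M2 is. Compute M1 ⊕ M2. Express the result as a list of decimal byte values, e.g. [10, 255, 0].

C1 ⊕ C2 = (M1 ⊕ K) ⊕ (M2 ⊕ K) = M1 ⊕ M2 — the shared key cancels under XOR.
af ⊕ 97 = 38
58 ⊕ c3 = 9b
48 ⊕ eb = a3
f2 ⊕ 54 = a6
7a ⊕ 07 = 7d
bd ⊕ 3b = 86
cf ⊕ 1e = d1
3f ⊕ b7 = 88
51 ⊕ be = ef

[56, 155, 163, 166, 125, 134, 209, 136, 239]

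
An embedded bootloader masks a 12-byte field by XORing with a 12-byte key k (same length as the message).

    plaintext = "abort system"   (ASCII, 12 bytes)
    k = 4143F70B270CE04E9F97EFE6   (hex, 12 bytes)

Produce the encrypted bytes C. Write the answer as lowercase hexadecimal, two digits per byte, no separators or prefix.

XOR is its own inverse, so applying the key byte-wise gives the result directly.
byte 0:  97 ^  65 =  32
byte 1:  98 ^  67 =  33
byte 2: 111 ^ 247 = 152
byte 3: 114 ^  11 = 121
byte 4: 116 ^  39 =  83
byte 5:  32 ^  12 =  44
byte 6: 115 ^ 224 = 147
byte 7: 121 ^  78 =  55
byte 8: 115 ^ 159 = 236
byte 9: 116 ^ 151 = 227
byte 10: 101 ^ 239 = 138
byte 11: 109 ^ 230 = 139

20219879532c9337ece38a8b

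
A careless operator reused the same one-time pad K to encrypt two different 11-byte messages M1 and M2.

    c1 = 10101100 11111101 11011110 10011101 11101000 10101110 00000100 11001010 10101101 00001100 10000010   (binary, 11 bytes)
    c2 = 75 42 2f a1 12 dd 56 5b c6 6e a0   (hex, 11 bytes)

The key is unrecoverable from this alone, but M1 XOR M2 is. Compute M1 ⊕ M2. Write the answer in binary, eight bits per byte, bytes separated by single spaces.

c1 ⊕ c2 = (M1 ⊕ K) ⊕ (M2 ⊕ K) = M1 ⊕ M2 — the shared key cancels under XOR.
ac XOR 75 = d9
fd XOR 42 = bf
de XOR 2f = f1
9d XOR a1 = 3c
e8 XOR 12 = fa
ae XOR dd = 73
04 XOR 56 = 52
ca XOR 5b = 91
ad XOR c6 = 6b
0c XOR 6e = 62
82 XOR a0 = 22

11011001 10111111 11110001 00111100 11111010 01110011 01010010 10010001 01101011 01100010 00100010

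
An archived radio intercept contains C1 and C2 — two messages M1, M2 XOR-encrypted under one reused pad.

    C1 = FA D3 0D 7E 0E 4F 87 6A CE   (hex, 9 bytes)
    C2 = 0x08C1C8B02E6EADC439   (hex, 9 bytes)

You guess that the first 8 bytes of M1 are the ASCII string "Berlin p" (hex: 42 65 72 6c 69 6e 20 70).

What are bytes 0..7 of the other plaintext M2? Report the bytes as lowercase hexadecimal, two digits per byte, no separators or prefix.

First, C1 ⊕ C2 = (M1 ⊕ K) ⊕ (M2 ⊕ K) = M1 ⊕ M2, so the key drops out. Then M2 = (M1 ⊕ M2) ⊕ M1 over the first 8 bytes.
byte 0: (fa xor 08) xor 42 = f2 xor 42 = b0
byte 1: (d3 xor c1) xor 65 = 12 xor 65 = 77
byte 2: (0d xor c8) xor 72 = c5 xor 72 = b7
byte 3: (7e xor b0) xor 6c = ce xor 6c = a2
byte 4: (0e xor 2e) xor 69 = 20 xor 69 = 49
byte 5: (4f xor 6e) xor 6e = 21 xor 6e = 4f
byte 6: (87 xor ad) xor 20 = 2a xor 20 = 0a
byte 7: (6a xor c4) xor 70 = ae xor 70 = de

b077b7a2494f0ade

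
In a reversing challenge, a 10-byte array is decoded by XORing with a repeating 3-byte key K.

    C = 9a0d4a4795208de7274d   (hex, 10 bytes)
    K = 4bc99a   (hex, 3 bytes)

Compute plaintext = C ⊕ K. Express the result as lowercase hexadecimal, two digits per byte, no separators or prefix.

The 3-byte key repeats, so the effective keystream is 4b c9 9a 4b c9 9a 4b c9 9a 4b.
byte 0: 9a XOR 4b = d1
byte 1: 0d XOR c9 = c4
byte 2: 4a XOR 9a = d0
byte 3: 47 XOR 4b = 0c
byte 4: 95 XOR c9 = 5c
byte 5: 20 XOR 9a = ba
byte 6: 8d XOR 4b = c6
byte 7: e7 XOR c9 = 2e
byte 8: 27 XOR 9a = bd
byte 9: 4d XOR 4b = 06

d1c4d00c5cbac62ebd06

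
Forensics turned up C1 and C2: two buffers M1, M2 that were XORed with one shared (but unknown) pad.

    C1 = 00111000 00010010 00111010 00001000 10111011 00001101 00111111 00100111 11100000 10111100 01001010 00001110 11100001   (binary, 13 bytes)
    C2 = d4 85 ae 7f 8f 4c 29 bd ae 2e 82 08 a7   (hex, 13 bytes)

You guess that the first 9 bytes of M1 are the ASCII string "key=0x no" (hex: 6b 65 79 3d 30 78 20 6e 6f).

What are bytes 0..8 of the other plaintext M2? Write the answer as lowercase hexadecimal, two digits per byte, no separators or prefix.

87f2ed4a043936f421

First, C1 ⊕ C2 = (M1 ⊕ K) ⊕ (M2 ⊕ K) = M1 ⊕ M2, so the key drops out. Then M2 = (M1 ⊕ M2) ⊕ M1 over the first 9 bytes.
byte 0: (38 ^ d4) ^ 6b = ec ^ 6b = 87
byte 1: (12 ^ 85) ^ 65 = 97 ^ 65 = f2
byte 2: (3a ^ ae) ^ 79 = 94 ^ 79 = ed
byte 3: (08 ^ 7f) ^ 3d = 77 ^ 3d = 4a
byte 4: (bb ^ 8f) ^ 30 = 34 ^ 30 = 04
byte 5: (0d ^ 4c) ^ 78 = 41 ^ 78 = 39
byte 6: (3f ^ 29) ^ 20 = 16 ^ 20 = 36
byte 7: (27 ^ bd) ^ 6e = 9a ^ 6e = f4
byte 8: (e0 ^ ae) ^ 6f = 4e ^ 6f = 21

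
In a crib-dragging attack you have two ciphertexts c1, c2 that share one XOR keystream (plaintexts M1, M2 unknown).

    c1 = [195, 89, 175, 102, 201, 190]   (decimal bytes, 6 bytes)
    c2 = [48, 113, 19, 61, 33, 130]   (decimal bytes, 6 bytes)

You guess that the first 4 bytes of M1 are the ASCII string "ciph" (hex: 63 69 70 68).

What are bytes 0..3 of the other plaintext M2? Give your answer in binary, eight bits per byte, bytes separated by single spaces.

First, c1 ⊕ c2 = (M1 ⊕ K) ⊕ (M2 ⊕ K) = M1 ⊕ M2, so the key drops out. Then M2 = (M1 ⊕ M2) ⊕ M1 over the first 4 bytes.
byte 0: (c3 XOR 30) XOR 63 = f3 XOR 63 = 90
byte 1: (59 XOR 71) XOR 69 = 28 XOR 69 = 41
byte 2: (af XOR 13) XOR 70 = bc XOR 70 = cc
byte 3: (66 XOR 3d) XOR 68 = 5b XOR 68 = 33

10010000 01000001 11001100 00110011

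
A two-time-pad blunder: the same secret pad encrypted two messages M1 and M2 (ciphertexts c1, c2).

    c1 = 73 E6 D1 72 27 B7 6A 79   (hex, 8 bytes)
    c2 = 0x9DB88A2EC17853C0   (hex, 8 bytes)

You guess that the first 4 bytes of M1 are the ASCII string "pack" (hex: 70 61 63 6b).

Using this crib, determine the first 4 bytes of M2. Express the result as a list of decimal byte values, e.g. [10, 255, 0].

First, c1 ⊕ c2 = (M1 ⊕ K) ⊕ (M2 ⊕ K) = M1 ⊕ M2, so the key drops out. Then M2 = (M1 ⊕ M2) ⊕ M1 over the first 4 bytes.
byte 0: (73 ⊕ 9d) ⊕ 70 = ee ⊕ 70 = 9e
byte 1: (e6 ⊕ b8) ⊕ 61 = 5e ⊕ 61 = 3f
byte 2: (d1 ⊕ 8a) ⊕ 63 = 5b ⊕ 63 = 38
byte 3: (72 ⊕ 2e) ⊕ 6b = 5c ⊕ 6b = 37

[158, 63, 56, 55]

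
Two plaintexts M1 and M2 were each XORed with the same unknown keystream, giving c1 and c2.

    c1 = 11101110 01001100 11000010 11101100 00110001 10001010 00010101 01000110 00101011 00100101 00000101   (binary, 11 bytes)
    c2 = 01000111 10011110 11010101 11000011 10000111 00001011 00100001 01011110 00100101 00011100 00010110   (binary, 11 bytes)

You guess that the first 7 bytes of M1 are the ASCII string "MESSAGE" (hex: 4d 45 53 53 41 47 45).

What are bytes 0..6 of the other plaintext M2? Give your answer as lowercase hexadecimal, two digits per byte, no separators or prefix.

First, c1 ⊕ c2 = (M1 ⊕ K) ⊕ (M2 ⊕ K) = M1 ⊕ M2, so the key drops out. Then M2 = (M1 ⊕ M2) ⊕ M1 over the first 7 bytes.
byte 0: (ee XOR 47) XOR 4d = a9 XOR 4d = e4
byte 1: (4c XOR 9e) XOR 45 = d2 XOR 45 = 97
byte 2: (c2 XOR d5) XOR 53 = 17 XOR 53 = 44
byte 3: (ec XOR c3) XOR 53 = 2f XOR 53 = 7c
byte 4: (31 XOR 87) XOR 41 = b6 XOR 41 = f7
byte 5: (8a XOR 0b) XOR 47 = 81 XOR 47 = c6
byte 6: (15 XOR 21) XOR 45 = 34 XOR 45 = 71

e497447cf7c671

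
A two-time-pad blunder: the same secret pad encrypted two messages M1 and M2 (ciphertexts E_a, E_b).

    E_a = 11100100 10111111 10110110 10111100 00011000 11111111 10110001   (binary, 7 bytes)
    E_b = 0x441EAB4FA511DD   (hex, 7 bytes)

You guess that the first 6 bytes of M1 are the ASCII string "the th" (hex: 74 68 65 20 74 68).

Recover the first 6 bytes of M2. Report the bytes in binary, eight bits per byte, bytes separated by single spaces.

First, E_a ⊕ E_b = (M1 ⊕ K) ⊕ (M2 ⊕ K) = M1 ⊕ M2, so the key drops out. Then M2 = (M1 ⊕ M2) ⊕ M1 over the first 6 bytes.
byte 0: (e4 ⊕ 44) ⊕ 74 = a0 ⊕ 74 = d4
byte 1: (bf ⊕ 1e) ⊕ 68 = a1 ⊕ 68 = c9
byte 2: (b6 ⊕ ab) ⊕ 65 = 1d ⊕ 65 = 78
byte 3: (bc ⊕ 4f) ⊕ 20 = f3 ⊕ 20 = d3
byte 4: (18 ⊕ a5) ⊕ 74 = bd ⊕ 74 = c9
byte 5: (ff ⊕ 11) ⊕ 68 = ee ⊕ 68 = 86

11010100 11001001 01111000 11010011 11001001 10000110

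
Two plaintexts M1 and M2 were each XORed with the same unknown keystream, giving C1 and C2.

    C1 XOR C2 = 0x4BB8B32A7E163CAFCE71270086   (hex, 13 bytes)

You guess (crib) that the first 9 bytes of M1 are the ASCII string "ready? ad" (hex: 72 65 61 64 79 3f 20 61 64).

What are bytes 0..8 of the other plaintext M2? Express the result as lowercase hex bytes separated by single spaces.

39 dd d2 4e 07 29 1c ce aa

Since C1 ⊕ C2 = M1 ⊕ M2, XORing with the guessed M1 bytes yields the corresponding M2 bytes: M2 = (C1 ⊕ C2) ⊕ M1.
 75 XOR 114 =  57
184 XOR 101 = 221
179 XOR  97 = 210
 42 XOR 100 =  78
126 XOR 121 =   7
 22 XOR  63 =  41
 60 XOR  32 =  28
175 XOR  97 = 206
206 XOR 100 = 170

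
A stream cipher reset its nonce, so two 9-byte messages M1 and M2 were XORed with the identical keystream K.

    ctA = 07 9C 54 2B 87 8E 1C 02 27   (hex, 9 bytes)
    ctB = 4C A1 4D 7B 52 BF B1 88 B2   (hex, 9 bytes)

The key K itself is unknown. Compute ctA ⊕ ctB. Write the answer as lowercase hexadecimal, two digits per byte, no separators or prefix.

ctA ⊕ ctB = (M1 ⊕ K) ⊕ (M2 ⊕ K) = M1 ⊕ M2 — the shared key cancels under XOR.
  7 xor  76 =  75
156 xor 161 =  61
 84 xor  77 =  25
 43 xor 123 =  80
135 xor  82 = 213
142 xor 191 =  49
 28 xor 177 = 173
  2 xor 136 = 138
 39 xor 178 = 149

4b3d1950d531ad8a95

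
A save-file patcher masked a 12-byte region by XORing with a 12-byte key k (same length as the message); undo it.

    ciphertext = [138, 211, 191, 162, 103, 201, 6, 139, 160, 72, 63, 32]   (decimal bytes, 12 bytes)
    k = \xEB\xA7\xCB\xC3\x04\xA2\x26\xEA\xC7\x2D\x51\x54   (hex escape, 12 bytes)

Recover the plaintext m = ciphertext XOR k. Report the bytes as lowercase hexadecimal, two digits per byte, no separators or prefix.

61747461636b206167656e74

byte 0: 138 ^ 235 =  97
byte 1: 211 ^ 167 = 116
byte 2: 191 ^ 203 = 116
byte 3: 162 ^ 195 =  97
byte 4: 103 ^   4 =  99
byte 5: 201 ^ 162 = 107
byte 6:   6 ^  38 =  32
byte 7: 139 ^ 234 =  97
byte 8: 160 ^ 199 = 103
byte 9:  72 ^  45 = 101
byte 10:  63 ^  81 = 110
byte 11:  32 ^  84 = 116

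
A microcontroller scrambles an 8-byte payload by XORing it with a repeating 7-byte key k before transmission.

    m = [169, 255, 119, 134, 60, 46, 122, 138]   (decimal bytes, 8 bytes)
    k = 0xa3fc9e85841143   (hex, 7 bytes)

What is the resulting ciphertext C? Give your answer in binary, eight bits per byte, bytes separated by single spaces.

The 7-byte key repeats, so the effective keystream is a3 fc 9e 85 84 11 43 a3.
byte 0: a9 XOR a3 = 0a
byte 1: ff XOR fc = 03
byte 2: 77 XOR 9e = e9
byte 3: 86 XOR 85 = 03
byte 4: 3c XOR 84 = b8
byte 5: 2e XOR 11 = 3f
byte 6: 7a XOR 43 = 39
byte 7: 8a XOR a3 = 29

00001010 00000011 11101001 00000011 10111000 00111111 00111001 00101001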